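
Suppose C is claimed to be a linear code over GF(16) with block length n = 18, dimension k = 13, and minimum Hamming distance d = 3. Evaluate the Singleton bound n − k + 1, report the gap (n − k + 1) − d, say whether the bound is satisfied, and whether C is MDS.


Singleton RHS = n − k + 1 = 6, slack = 3, bound satisfied, not MDS.

Singleton bound: d ≤ n − k + 1.
Here n = 18, k = 13, so n − k + 1 = 6.
Given d = 3, check d ≤ 6: YES.
Slack = (n − k + 1) − d = 3.
The code is NOT MDS (slack = 3 > 0).
Description: the claimed parameters are [18, 13, 3]_16; such a code would be non-MDS.


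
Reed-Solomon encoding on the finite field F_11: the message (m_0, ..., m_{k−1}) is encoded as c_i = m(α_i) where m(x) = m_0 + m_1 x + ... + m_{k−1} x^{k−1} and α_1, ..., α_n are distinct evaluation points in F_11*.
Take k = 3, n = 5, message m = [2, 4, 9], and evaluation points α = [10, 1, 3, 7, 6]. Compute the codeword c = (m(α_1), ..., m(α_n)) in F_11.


c = [7, 4, 7, 9, 9]

Message polynomial: m(x) = 2 + 4·x + 9·x^2 (mod 11).
For each evaluation point α_i, compute m(α_i) mod 11:
  α_1 = 10: Horner steps 9 → 6 → 7, so m(10) = 7.
  α_2 = 1: Horner steps 9 → 2 → 4, so m(1) = 4.
  α_3 = 3: Horner steps 9 → 9 → 7, so m(3) = 7.
  α_4 = 7: Horner steps 9 → 1 → 9, so m(7) = 9.
  α_5 = 6: Horner steps 9 → 3 → 9, so m(6) = 9.
Codeword c = [7, 4, 7, 9, 9] ∈ F_11^5.


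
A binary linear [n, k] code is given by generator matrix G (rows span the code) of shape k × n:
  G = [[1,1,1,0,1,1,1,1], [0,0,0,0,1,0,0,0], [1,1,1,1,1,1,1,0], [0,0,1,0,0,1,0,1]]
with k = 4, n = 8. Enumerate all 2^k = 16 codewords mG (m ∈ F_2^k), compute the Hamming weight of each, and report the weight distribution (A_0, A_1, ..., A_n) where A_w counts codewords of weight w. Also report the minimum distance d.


Weight distribution: A_0 = 1, A_1 = 1, A_2 = 1, A_3 = 4, A_4 = 3, A_5 = 1, A_6 = 3, A_7 = 2. Minimum distance d = 1.

Enumerate all 2^4 = 16 messages m ∈ F_2^4.
For each, compute codeword c = mG in F_2^8, then tally its weight.
  m = 0000 → c = 00000000, weight = 0.
  m = 1000 → c = 11101111, weight = 7.
  m = 0100 → c = 00001000, weight = 1.
  m = 1100 → c = 11100111, weight = 6.
  m = 0010 → c = 11111110, weight = 7.
  m = 1010 → c = 00010001, weight = 2.
  m = 0110 → c = 11110110, weight = 6.
  m = 1110 → c = 00011001, weight = 3.
  m = 0001 → c = 00100101, weight = 3.
  m = 1001 → c = 11001010, weight = 4.
  m = 0101 → c = 00101101, weight = 4.
  m = 1101 → c = 11000010, weight = 3.
  m = 0011 → c = 11011011, weight = 6.
  m = 1011 → c = 00110100, weight = 3.
  m = 0111 → c = 11010011, weight = 5.
  m = 1111 → c = 00111100, weight = 4.
Tally weights:
  weight 0: 1 codewords.
  weight 1: 1 codewords.
  weight 2: 1 codewords.
  weight 3: 4 codewords.
  weight 4: 3 codewords.
  weight 5: 1 codewords.
  weight 6: 3 codewords.
  weight 7: 2 codewords.
Minimum distance d = smallest w > 0 with A_w > 0 = 1.
Sanity: Σ A_w = 16 = 2^4 = 16 ✓.


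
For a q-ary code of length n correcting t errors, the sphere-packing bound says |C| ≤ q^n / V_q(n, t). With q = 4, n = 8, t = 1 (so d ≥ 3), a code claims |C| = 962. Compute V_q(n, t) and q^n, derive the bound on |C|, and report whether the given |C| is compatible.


V_q(n, t) = 25, q^n = 65536, Hamming bound = 2621, |C| = 962 ≤ bound (satisfied).

Step 1: Compute V_q(n, t) = Σ_{j=0}^1 C(n, j) (q−1)^j.
  j = 0: C(8,0)·(3)^0 = 1·1 = 1.
  j = 1: C(8,1)·(3)^1 = 8·3 = 24.
  V_q(n, t) = 1 + 24 = 25.
Step 2: q^n = 4^8 = 65536.
Step 3: Hamming bound ⌊q^n / V_q(n,t)⌋ = ⌊65536/25⌋ = 2621.
Step 4: Compare |C| = 962 to 2621: satisfied.
The claimed |C| lies below the Hamming bound.


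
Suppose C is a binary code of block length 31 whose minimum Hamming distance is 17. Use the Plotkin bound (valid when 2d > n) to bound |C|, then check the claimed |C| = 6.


Plotkin bound M ≤ 10; given |C| = 6 ≤ bound (satisfied).

Check applicability: 2d = 34, n = 31.
2d − n = 3 > 0, so Plotkin applies.
Compute d/(2d−n) = 17/3 ≈ 5.6667.
⌊d/(2d−n)⌋ = 5.
Plotkin bound: M ≤ 2·5 = 10.
Given |C| = 6, check: satisfied.
This |C| is below the Plotkin bound.


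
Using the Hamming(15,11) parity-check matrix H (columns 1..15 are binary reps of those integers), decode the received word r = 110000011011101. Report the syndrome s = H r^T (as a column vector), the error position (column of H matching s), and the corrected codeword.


s = (0, 1, 1, 1)^T, error position = 7, corrected codeword c = 110000111011101

Compute s = H r^T mod 2 one row at a time:
  s_1 = 1 + 1 + 0 + 1 + 1 + 1 + 0 + 1 = 6 ≡ 0 (mod 2).
  s_2 = 0 + 0 + 0 + 0 + 1 + 1 + 0 + 1 = 3 ≡ 1 (mod 2).
  s_3 = 1 + 0 + 0 + 0 + 0 + 1 + 0 + 1 = 3 ≡ 1 (mod 2).
  s_4 = 1 + 0 + 0 + 0 + 1 + 1 + 1 + 1 = 5 ≡ 1 (mod 2).
s = (0, 1, 1, 1)^T — this equals column 7 of H (binary 0111), so error is at position 7.
Correct: flip bit 7 of r = 110000011011101 to get c = 110000111011101.


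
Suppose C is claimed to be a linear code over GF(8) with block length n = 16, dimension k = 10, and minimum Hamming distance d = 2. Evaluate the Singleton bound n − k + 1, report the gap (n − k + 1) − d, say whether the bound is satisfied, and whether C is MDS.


Singleton RHS = n − k + 1 = 7, slack = 5, bound satisfied, not MDS.

Singleton bound: d ≤ n − k + 1.
Here n = 16, k = 10, so n − k + 1 = 7.
Given d = 2, check d ≤ 7: YES.
Slack = (n − k + 1) − d = 5.
The code is NOT MDS (slack = 5 > 0).
Description: the claimed parameters are [16, 10, 2]_8; such a code would be non-MDS.


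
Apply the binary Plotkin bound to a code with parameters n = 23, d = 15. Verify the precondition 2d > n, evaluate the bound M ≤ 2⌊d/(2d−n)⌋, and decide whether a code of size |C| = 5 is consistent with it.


Plotkin bound M ≤ 4; given |C| = 5 > bound (violated).

Check applicability: 2d = 30, n = 23.
2d − n = 7 > 0, so Plotkin applies.
Compute d/(2d−n) = 15/7 ≈ 2.1429.
⌊d/(2d−n)⌋ = 2.
Plotkin bound: M ≤ 2·2 = 4.
Given |C| = 5, check: VIOLATED.
This |C| is above the Plotkin bound, so no binary code with n = 23, d = 15 and 5 codewords exists.


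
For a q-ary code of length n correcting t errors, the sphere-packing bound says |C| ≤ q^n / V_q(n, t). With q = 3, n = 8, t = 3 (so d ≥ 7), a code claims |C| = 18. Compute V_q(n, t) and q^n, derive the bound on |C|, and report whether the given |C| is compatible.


V_q(n, t) = 577, q^n = 6561, Hamming bound = 11, |C| = 18 > bound (violated).

Step 1: Compute V_q(n, t) = Σ_{j=0}^3 C(n, j) (q−1)^j.
  j = 0: C(8,0)·(2)^0 = 1·1 = 1.
  j = 1: C(8,1)·(2)^1 = 8·2 = 16.
  j = 2: C(8,2)·(2)^2 = 28·4 = 112.
  j = 3: C(8,3)·(2)^3 = 56·8 = 448.
  V_q(n, t) = 1 + 16 + 112 + 448 = 577.
Step 2: q^n = 3^8 = 6561.
Step 3: Hamming bound ⌊q^n / V_q(n,t)⌋ = ⌊6561/577⌋ = 11.
Step 4: Compare |C| = 18 to 11: violated.
The claimed |C| lies above the Hamming bound, so no 3-ary code of length 8 with d ≥ 7 can have 18 codewords.


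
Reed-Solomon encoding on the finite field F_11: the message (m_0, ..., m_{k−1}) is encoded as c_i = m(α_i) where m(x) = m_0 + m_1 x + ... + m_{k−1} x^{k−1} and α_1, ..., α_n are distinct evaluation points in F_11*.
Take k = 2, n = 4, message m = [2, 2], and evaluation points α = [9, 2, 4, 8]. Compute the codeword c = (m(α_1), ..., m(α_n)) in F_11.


c = [9, 6, 10, 7]

Message polynomial: m(x) = 2 + 2·x (mod 11).
For each evaluation point α_i, compute m(α_i) mod 11:
  α_1 = 9: Horner steps 2 → 9, so m(9) = 9.
  α_2 = 2: Horner steps 2 → 6, so m(2) = 6.
  α_3 = 4: Horner steps 2 → 10, so m(4) = 10.
  α_4 = 8: Horner steps 2 → 7, so m(8) = 7.
Codeword c = [9, 6, 10, 7] ∈ F_11^4.


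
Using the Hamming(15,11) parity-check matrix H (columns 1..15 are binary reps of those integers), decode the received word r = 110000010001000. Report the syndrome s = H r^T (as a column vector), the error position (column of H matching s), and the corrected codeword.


s = (0, 1, 1, 1)^T, error position = 7, corrected codeword c = 110000110001000

Compute s = H r^T mod 2 one row at a time:
  s_1 = 1 + 0 + 0 + 0 + 1 + 0 + 0 + 0 = 2 ≡ 0 (mod 2).
  s_2 = 0 + 0 + 0 + 0 + 1 + 0 + 0 + 0 = 1 ≡ 1 (mod 2).
  s_3 = 1 + 0 + 0 + 0 + 0 + 0 + 0 + 0 = 1 ≡ 1 (mod 2).
  s_4 = 1 + 0 + 0 + 0 + 0 + 0 + 0 + 0 = 1 ≡ 1 (mod 2).
s = (0, 1, 1, 1)^T — this equals column 7 of H (binary 0111), so error is at position 7.
Correct: flip bit 7 of r = 110000010001000 to get c = 110000110001000.


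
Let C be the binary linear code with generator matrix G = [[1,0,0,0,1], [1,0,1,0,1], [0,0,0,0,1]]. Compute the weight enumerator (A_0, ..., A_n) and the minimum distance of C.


Weight distribution: A_0 = 1, A_1 = 3, A_2 = 3, A_3 = 1. Minimum distance d = 1.

Enumerate all 2^3 = 8 messages m ∈ F_2^3.
For each, compute codeword c = mG in F_2^5, then tally its weight.
  m = 000 → c = 00000, weight = 0.
  m = 100 → c = 10001, weight = 2.
  m = 010 → c = 10101, weight = 3.
  m = 110 → c = 00100, weight = 1.
  m = 001 → c = 00001, weight = 1.
  m = 101 → c = 10000, weight = 1.
  m = 011 → c = 10100, weight = 2.
  m = 111 → c = 00101, weight = 2.
Tally weights:
  weight 0: 1 codewords.
  weight 1: 3 codewords.
  weight 2: 3 codewords.
  weight 3: 1 codewords.
Minimum distance d = smallest w > 0 with A_w > 0 = 1.
Sanity: Σ A_w = 8 = 2^3 = 8 ✓.


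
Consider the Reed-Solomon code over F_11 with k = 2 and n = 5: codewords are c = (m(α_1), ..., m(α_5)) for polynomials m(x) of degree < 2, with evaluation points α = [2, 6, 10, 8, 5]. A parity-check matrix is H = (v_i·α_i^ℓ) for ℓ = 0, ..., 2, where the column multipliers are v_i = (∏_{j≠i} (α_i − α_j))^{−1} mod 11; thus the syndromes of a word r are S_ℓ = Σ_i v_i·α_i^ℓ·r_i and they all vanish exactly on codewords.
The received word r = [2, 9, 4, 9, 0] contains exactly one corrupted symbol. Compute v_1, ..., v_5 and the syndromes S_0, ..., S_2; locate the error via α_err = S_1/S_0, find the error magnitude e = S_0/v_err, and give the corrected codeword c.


S = (5, 8, 4), error at position 2, error magnitude e = 6, c = [2, 3, 4, 9, 0].

Step 1: column multipliers v_i = (∏_{j≠i}(α_i − α_j))^{−1} mod 11.
  i = 1 (α = 2): (2−6)(2−10)(2−8)(2−5) = (−4)·(−8)·(−6)·(−3) = 576 ≡ 4, so v_1 = 4^{−1} = 3 (mod 11).
  i = 2 (α = 6): (6−2)(6−10)(6−8)(6−5) = 4·(−4)·(−2)·1 = 32 ≡ 10, so v_2 = 10^{−1} = 10 (mod 11).
  i = 3 (α = 10): (10−2)(10−6)(10−8)(10−5) = 8·4·2·5 = 320 ≡ 1, so v_3 = 1^{−1} = 1 (mod 11).
  i = 4 (α = 8): (8−2)(8−6)(8−10)(8−5) = 6·2·(−2)·3 = −72 ≡ 5, so v_4 = 5^{−1} = 9 (mod 11).
  i = 5 (α = 5): (5−2)(5−6)(5−10)(5−8) = 3·(−1)·(−5)·(−3) = −45 ≡ 10, so v_5 = 10^{−1} = 10 (mod 11).
  v = [3, 10, 1, 9, 10].
Step 2: syndromes of r = [2, 9, 4, 9, 0] (all sums mod 11).
  S_0 = Σ v_i r_i = 3·2 + 10·9 + 1·4 + 9·9 + 10·0 = 181 ≡ 5.
  S_1 = Σ v_i α_i r_i = 3·2·2 + 10·6·9 + 1·10·4 + 9·8·9 + 10·5·0 = 1240 ≡ 8.
  α_i^2 mod 11 = [4, 3, 1, 9, 3].
  S_2 = Σ v_i α_i^2 r_i = 3·4·2 + 10·3·9 + 1·1·4 + 9·9·9 + 10·3·0 = 1027 ≡ 4.
  S = (5, 8, 4) ≠ 0, so r is not a codeword (an error is present).
Step 3: locate the error. For a single error e at position i, S_ℓ = v_i·e·α_i^ℓ, so α_err = S_1/S_0.
  S_0^{−1} = 5^{−1} = 9 (mod 11), so α_err = 8·9 = 72 ≡ 6 = α_2. Error position i = 2.
  Consistency check: S_2/S_1 = 4·7 = 28 ≡ 6 = α_err ✓ (single-error assumption holds).
Step 4: error magnitude e = S_0/v_2 = S_0·∏_{j≠2}(α_2 − α_j) = 5·10 = 50 ≡ 6 (mod 11).
Step 5: correct position 2: c_2 = r_2 − e = 9 − 6 ≡ 3 (mod 11). Hence c = [2, 3, 4, 9, 0].
  Check: interpolating c through the α_i gives m(x) = 7 + 3·x (degree < 2) with m(α_i) = c_i for every i, so c is indeed a codeword.


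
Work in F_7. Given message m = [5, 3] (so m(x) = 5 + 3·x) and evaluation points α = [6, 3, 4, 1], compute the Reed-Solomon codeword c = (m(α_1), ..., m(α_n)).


c = [2, 0, 3, 1]

Message polynomial: m(x) = 5 + 3·x (mod 7).
For each evaluation point α_i, compute m(α_i) mod 7:
  α_1 = 6: Horner steps 3 → 2, so m(6) = 2.
  α_2 = 3: Horner steps 3 → 0, so m(3) = 0.
  α_3 = 4: Horner steps 3 → 3, so m(4) = 3.
  α_4 = 1: Horner steps 3 → 1, so m(1) = 1.
Codeword c = [2, 0, 3, 1] ∈ F_7^4.


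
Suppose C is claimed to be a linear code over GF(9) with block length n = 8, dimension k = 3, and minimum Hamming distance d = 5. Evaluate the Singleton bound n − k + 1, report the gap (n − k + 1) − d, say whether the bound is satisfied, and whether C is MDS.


Singleton RHS = n − k + 1 = 6, slack = 1, bound satisfied, not MDS.

Singleton bound: d ≤ n − k + 1.
Here n = 8, k = 3, so n − k + 1 = 6.
Given d = 5, check d ≤ 6: YES.
Slack = (n − k + 1) − d = 1.
The code is NOT MDS (slack = 1 > 0).
Description: the claimed parameters are [8, 3, 5]_9; such a code would be non-MDS.


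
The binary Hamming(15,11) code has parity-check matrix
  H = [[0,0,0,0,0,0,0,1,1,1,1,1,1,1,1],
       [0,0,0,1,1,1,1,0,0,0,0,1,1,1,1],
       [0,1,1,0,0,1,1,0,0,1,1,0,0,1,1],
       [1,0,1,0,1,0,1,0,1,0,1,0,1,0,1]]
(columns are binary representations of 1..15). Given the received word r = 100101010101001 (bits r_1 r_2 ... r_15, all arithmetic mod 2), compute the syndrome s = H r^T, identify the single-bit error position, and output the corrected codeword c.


s = (0, 0, 1, 0)^T, error position = 2, corrected codeword c = 110101010101001

Compute s = H r^T mod 2 one row at a time:
  s_1 = 1 + 0 + 1 + 0 + 1 + 0 + 0 + 1 = 4 ≡ 0 (mod 2).
  s_2 = 1 + 0 + 1 + 0 + 1 + 0 + 0 + 1 = 4 ≡ 0 (mod 2).
  s_3 = 0 + 0 + 1 + 0 + 1 + 0 + 0 + 1 = 3 ≡ 1 (mod 2).
  s_4 = 1 + 0 + 0 + 0 + 0 + 0 + 0 + 1 = 2 ≡ 0 (mod 2).
s = (0, 0, 1, 0)^T — this equals column 2 of H (binary 0010), so error is at position 2.
Correct: flip bit 2 of r = 100101010101001 to get c = 110101010101001.


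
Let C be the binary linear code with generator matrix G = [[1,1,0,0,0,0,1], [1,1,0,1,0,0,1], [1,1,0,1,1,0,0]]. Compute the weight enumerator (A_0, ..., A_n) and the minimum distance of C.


Weight distribution: A_0 = 1, A_1 = 1, A_2 = 1, A_3 = 3, A_4 = 2. Minimum distance d = 1.

Enumerate all 2^3 = 8 messages m ∈ F_2^3.
For each, compute codeword c = mG in F_2^7, then tally its weight.
  m = 000 → c = 0000000, weight = 0.
  m = 100 → c = 1100001, weight = 3.
  m = 010 → c = 1101001, weight = 4.
  m = 110 → c = 0001000, weight = 1.
  m = 001 → c = 1101100, weight = 4.
  m = 101 → c = 0001101, weight = 3.
  m = 011 → c = 0000101, weight = 2.
  m = 111 → c = 1100100, weight = 3.
Tally weights:
  weight 0: 1 codewords.
  weight 1: 1 codewords.
  weight 2: 1 codewords.
  weight 3: 3 codewords.
  weight 4: 2 codewords.
Minimum distance d = smallest w > 0 with A_w > 0 = 1.
Sanity: Σ A_w = 8 = 2^3 = 8 ✓.


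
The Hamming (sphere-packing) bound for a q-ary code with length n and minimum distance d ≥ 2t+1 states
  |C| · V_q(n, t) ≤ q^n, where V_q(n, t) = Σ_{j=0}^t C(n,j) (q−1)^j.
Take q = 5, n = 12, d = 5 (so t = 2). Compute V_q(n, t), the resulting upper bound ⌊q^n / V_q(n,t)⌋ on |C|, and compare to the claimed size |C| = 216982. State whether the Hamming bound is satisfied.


V_q(n, t) = 1105, q^n = 244140625, Hamming bound = 220941, |C| = 216982 ≤ bound (satisfied).

Step 1: Compute V_q(n, t) = Σ_{j=0}^2 C(n, j) (q−1)^j.
  j = 0: C(12,0)·(4)^0 = 1·1 = 1.
  j = 1: C(12,1)·(4)^1 = 12·4 = 48.
  j = 2: C(12,2)·(4)^2 = 66·16 = 1056.
  V_q(n, t) = 1 + 48 + 1056 = 1105.
Step 2: q^n = 5^12 = 244140625.
Step 3: Hamming bound ⌊q^n / V_q(n,t)⌋ = ⌊244140625/1105⌋ = 220941.
Step 4: Compare |C| = 216982 to 220941: satisfied.
The claimed |C| lies below the Hamming bound.


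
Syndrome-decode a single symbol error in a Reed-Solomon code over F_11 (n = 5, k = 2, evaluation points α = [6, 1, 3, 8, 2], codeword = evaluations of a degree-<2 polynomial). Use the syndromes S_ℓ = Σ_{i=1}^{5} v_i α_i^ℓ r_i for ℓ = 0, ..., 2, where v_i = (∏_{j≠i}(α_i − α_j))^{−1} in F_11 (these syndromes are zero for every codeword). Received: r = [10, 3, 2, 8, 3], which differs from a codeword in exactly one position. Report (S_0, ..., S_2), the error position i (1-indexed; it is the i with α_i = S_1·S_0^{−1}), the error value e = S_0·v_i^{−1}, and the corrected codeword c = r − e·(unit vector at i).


S = (8, 8, 8), error at position 2, error magnitude e = 10, c = [10, 4, 2, 8, 3].

Step 1: column multipliers v_i = (∏_{j≠i}(α_i − α_j))^{−1} mod 11.
  i = 1 (α = 6): (6−1)(6−3)(6−8)(6−2) = 5·3·(−2)·4 = −120 ≡ 1, so v_1 = 1^{−1} = 1 (mod 11).
  i = 2 (α = 1): (1−6)(1−3)(1−8)(1−2) = (−5)·(−2)·(−7)·(−1) = 70 ≡ 4, so v_2 = 4^{−1} = 3 (mod 11).
  i = 3 (α = 3): (3−6)(3−1)(3−8)(3−2) = (−3)·2·(−5)·1 = 30 ≡ 8, so v_3 = 8^{−1} = 7 (mod 11).
  i = 4 (α = 8): (8−6)(8−1)(8−3)(8−2) = 2·7·5·6 = 420 ≡ 2, so v_4 = 2^{−1} = 6 (mod 11).
  i = 5 (α = 2): (2−6)(2−1)(2−3)(2−8) = (−4)·1·(−1)·(−6) = −24 ≡ 9, so v_5 = 9^{−1} = 5 (mod 11).
  v = [1, 3, 7, 6, 5].
Step 2: syndromes of r = [10, 3, 2, 8, 3] (all sums mod 11).
  S_0 = Σ v_i r_i = 1·10 + 3·3 + 7·2 + 6·8 + 5·3 = 96 ≡ 8.
  S_1 = Σ v_i α_i r_i = 1·6·10 + 3·1·3 + 7·3·2 + 6·8·8 + 5·2·3 = 525 ≡ 8.
  α_i^2 mod 11 = [3, 1, 9, 9, 4].
  S_2 = Σ v_i α_i^2 r_i = 1·3·10 + 3·1·3 + 7·9·2 + 6·9·8 + 5·4·3 = 657 ≡ 8.
  S = (8, 8, 8) ≠ 0, so r is not a codeword (an error is present).
Step 3: locate the error. For a single error e at position i, S_ℓ = v_i·e·α_i^ℓ, so α_err = S_1/S_0.
  S_0^{−1} = 8^{−1} = 7 (mod 11), so α_err = 8·7 = 56 ≡ 1 = α_2. Error position i = 2.
  Consistency check: S_2/S_1 = 8·7 = 56 ≡ 1 = α_err ✓ (single-error assumption holds).
Step 4: error magnitude e = S_0/v_2 = S_0·∏_{j≠2}(α_2 − α_j) = 8·4 = 32 ≡ 10 (mod 11).
Step 5: correct position 2: c_2 = r_2 − e = 3 − 10 ≡ 4 (mod 11). Hence c = [10, 4, 2, 8, 3].
  Check: interpolating c through the α_i gives m(x) = 5 + 10·x (degree < 2) with m(α_i) = c_i for every i, so c is indeed a codeword.


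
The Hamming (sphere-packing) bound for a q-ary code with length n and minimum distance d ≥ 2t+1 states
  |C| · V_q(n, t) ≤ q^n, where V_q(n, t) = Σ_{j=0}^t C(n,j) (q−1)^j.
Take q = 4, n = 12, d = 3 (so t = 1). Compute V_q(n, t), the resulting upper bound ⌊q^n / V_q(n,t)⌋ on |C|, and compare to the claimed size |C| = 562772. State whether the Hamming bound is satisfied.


V_q(n, t) = 37, q^n = 16777216, Hamming bound = 453438, |C| = 562772 > bound (violated).

Step 1: Compute V_q(n, t) = Σ_{j=0}^1 C(n, j) (q−1)^j.
  j = 0: C(12,0)·(3)^0 = 1·1 = 1.
  j = 1: C(12,1)·(3)^1 = 12·3 = 36.
  V_q(n, t) = 1 + 36 = 37.
Step 2: q^n = 4^12 = 16777216.
Step 3: Hamming bound ⌊q^n / V_q(n,t)⌋ = ⌊16777216/37⌋ = 453438.
Step 4: Compare |C| = 562772 to 453438: violated.
The claimed |C| lies above the Hamming bound, so no 4-ary code of length 12 with d ≥ 3 can have 562772 codewords.


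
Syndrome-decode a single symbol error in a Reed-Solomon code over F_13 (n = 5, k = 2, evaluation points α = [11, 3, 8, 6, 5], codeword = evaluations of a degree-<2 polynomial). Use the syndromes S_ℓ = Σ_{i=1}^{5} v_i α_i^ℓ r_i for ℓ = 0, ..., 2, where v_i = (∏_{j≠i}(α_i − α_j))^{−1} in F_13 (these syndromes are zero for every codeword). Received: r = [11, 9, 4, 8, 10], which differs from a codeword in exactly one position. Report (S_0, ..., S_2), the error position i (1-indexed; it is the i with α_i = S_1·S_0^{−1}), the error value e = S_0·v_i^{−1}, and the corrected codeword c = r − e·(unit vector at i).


S = (10, 4, 12), error at position 2, error magnitude e = 8, c = [11, 1, 4, 8, 10].

Step 1: column multipliers v_i = (∏_{j≠i}(α_i − α_j))^{−1} mod 13.
  i = 1 (α = 11): (11−3)(11−8)(11−6)(11−5) = 8·3·5·6 = 720 ≡ 5, so v_1 = 5^{−1} = 8 (mod 13).
  i = 2 (α = 3): (3−11)(3−8)(3−6)(3−5) = (−8)·(−5)·(−3)·(−2) = 240 ≡ 6, so v_2 = 6^{−1} = 11 (mod 13).
  i = 3 (α = 8): (8−11)(8−3)(8−6)(8−5) = (−3)·5·2·3 = −90 ≡ 1, so v_3 = 1^{−1} = 1 (mod 13).
  i = 4 (α = 6): (6−11)(6−3)(6−8)(6−5) = (−5)·3·(−2)·1 = 30 ≡ 4, so v_4 = 4^{−1} = 10 (mod 13).
  i = 5 (α = 5): (5−11)(5−3)(5−8)(5−6) = (−6)·2·(−3)·(−1) = −36 ≡ 3, so v_5 = 3^{−1} = 9 (mod 13).
  v = [8, 11, 1, 10, 9].
Step 2: syndromes of r = [11, 9, 4, 8, 10] (all sums mod 13).
  S_0 = Σ v_i r_i = 8·11 + 11·9 + 1·4 + 10·8 + 9·10 = 361 ≡ 10.
  S_1 = Σ v_i α_i r_i = 8·11·11 + 11·3·9 + 1·8·4 + 10·6·8 + 9·5·10 = 2227 ≡ 4.
  α_i^2 mod 13 = [4, 9, 12, 10, 12].
  S_2 = Σ v_i α_i^2 r_i = 8·4·11 + 11·9·9 + 1·12·4 + 10·10·8 + 9·12·10 = 3171 ≡ 12.
  S = (10, 4, 12) ≠ 0, so r is not a codeword (an error is present).
Step 3: locate the error. For a single error e at position i, S_ℓ = v_i·e·α_i^ℓ, so α_err = S_1/S_0.
  S_0^{−1} = 10^{−1} = 4 (mod 13), so α_err = 4·4 = 16 ≡ 3 = α_2. Error position i = 2.
  Consistency check: S_2/S_1 = 12·10 = 120 ≡ 3 = α_err ✓ (single-error assumption holds).
Step 4: error magnitude e = S_0/v_2 = S_0·∏_{j≠2}(α_2 − α_j) = 10·6 = 60 ≡ 8 (mod 13).
Step 5: correct position 2: c_2 = r_2 − e = 9 − 8 ≡ 1 (mod 13). Hence c = [11, 1, 4, 8, 10].
  Check: interpolating c through the α_i gives m(x) = 7 + 11·x (degree < 2) with m(α_i) = c_i for every i, so c is indeed a codeword.


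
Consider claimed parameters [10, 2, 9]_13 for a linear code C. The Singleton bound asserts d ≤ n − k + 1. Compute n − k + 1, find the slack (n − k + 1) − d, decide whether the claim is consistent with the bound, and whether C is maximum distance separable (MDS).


Singleton RHS = n − k + 1 = 9, slack = 0, bound satisfied, MDS.

Singleton bound: d ≤ n − k + 1.
Here n = 10, k = 2, so n − k + 1 = 9.
Given d = 9, check d ≤ 9: YES.
Slack = (n − k + 1) − d = 0.
The code is MDS (slack = 0).
Description: the claimed parameters are [10, 2, 9]_13; such a code would be MDS (meets Singleton bound).


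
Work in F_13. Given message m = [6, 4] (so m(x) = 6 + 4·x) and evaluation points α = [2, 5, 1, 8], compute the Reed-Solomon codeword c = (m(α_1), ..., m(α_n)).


c = [1, 0, 10, 12]

Message polynomial: m(x) = 6 + 4·x (mod 13).
For each evaluation point α_i, compute m(α_i) mod 13:
  α_1 = 2: Horner steps 4 → 1, so m(2) = 1.
  α_2 = 5: Horner steps 4 → 0, so m(5) = 0.
  α_3 = 1: Horner steps 4 → 10, so m(1) = 10.
  α_4 = 8: Horner steps 4 → 12, so m(8) = 12.
Codeword c = [1, 0, 10, 12] ∈ F_13^4.


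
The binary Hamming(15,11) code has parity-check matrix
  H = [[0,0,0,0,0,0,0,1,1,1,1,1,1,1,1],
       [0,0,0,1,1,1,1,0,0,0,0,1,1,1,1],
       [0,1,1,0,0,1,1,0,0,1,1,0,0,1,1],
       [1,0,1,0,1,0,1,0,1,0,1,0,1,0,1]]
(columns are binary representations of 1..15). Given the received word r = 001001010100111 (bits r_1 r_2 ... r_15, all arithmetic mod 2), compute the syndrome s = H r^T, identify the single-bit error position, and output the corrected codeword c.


s = (1, 0, 1, 1)^T, error position = 11, corrected codeword c = 001001010110111

Compute s = H r^T mod 2 one row at a time:
  s_1 = 1 + 0 + 1 + 0 + 0 + 1 + 1 + 1 = 5 ≡ 1 (mod 2).
  s_2 = 0 + 0 + 1 + 0 + 0 + 1 + 1 + 1 = 4 ≡ 0 (mod 2).
  s_3 = 0 + 1 + 1 + 0 + 1 + 0 + 1 + 1 = 5 ≡ 1 (mod 2).
  s_4 = 0 + 1 + 0 + 0 + 0 + 0 + 1 + 1 = 3 ≡ 1 (mod 2).
s = (1, 0, 1, 1)^T — this equals column 11 of H (binary 1011), so error is at position 11.
Correct: flip bit 11 of r = 001001010100111 to get c = 001001010110111.


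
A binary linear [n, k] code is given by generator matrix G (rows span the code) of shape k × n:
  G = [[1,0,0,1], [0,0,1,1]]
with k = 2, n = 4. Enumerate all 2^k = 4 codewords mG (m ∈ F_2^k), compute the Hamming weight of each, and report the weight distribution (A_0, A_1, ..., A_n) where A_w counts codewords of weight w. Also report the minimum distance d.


Weight distribution: A_0 = 1, A_2 = 3. Minimum distance d = 2.

Enumerate all 2^2 = 4 messages m ∈ F_2^2.
For each, compute codeword c = mG in F_2^4, then tally its weight.
  m = 00 → c = 0000, weight = 0.
  m = 10 → c = 1001, weight = 2.
  m = 01 → c = 0011, weight = 2.
  m = 11 → c = 1010, weight = 2.
Tally weights:
  weight 0: 1 codewords.
  weight 2: 3 codewords.
Minimum distance d = smallest w > 0 with A_w > 0 = 2.
Sanity: Σ A_w = 4 = 2^2 = 4 ✓.


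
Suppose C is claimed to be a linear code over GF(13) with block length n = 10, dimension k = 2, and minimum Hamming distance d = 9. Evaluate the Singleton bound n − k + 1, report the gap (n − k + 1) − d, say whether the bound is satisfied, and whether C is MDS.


Singleton RHS = n − k + 1 = 9, slack = 0, bound satisfied, MDS.

Singleton bound: d ≤ n − k + 1.
Here n = 10, k = 2, so n − k + 1 = 9.
Given d = 9, check d ≤ 9: YES.
Slack = (n − k + 1) − d = 0.
The code is MDS (slack = 0).
Description: the claimed parameters are [10, 2, 9]_13; such a code would be MDS (meets Singleton bound).


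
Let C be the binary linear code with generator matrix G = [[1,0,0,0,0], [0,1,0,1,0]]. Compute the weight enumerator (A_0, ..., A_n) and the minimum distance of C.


Weight distribution: A_0 = 1, A_1 = 1, A_2 = 1, A_3 = 1. Minimum distance d = 1.

Enumerate all 2^2 = 4 messages m ∈ F_2^2.
For each, compute codeword c = mG in F_2^5, then tally its weight.
  m = 00 → c = 00000, weight = 0.
  m = 10 → c = 10000, weight = 1.
  m = 01 → c = 01010, weight = 2.
  m = 11 → c = 11010, weight = 3.
Tally weights:
  weight 0: 1 codewords.
  weight 1: 1 codewords.
  weight 2: 1 codewords.
  weight 3: 1 codewords.
Minimum distance d = smallest w > 0 with A_w > 0 = 1.
Sanity: Σ A_w = 4 = 2^2 = 4 ✓.


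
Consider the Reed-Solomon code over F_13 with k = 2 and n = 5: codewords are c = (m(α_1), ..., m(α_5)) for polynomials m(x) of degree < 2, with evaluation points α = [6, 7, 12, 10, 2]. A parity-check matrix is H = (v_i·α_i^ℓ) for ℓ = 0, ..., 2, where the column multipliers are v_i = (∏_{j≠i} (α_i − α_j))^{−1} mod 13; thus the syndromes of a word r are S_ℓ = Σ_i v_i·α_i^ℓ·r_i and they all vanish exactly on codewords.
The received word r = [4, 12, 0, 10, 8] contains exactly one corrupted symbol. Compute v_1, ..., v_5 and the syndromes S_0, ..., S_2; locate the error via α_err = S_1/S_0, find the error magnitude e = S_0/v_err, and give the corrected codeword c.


S = (10, 7, 1), error at position 5, error magnitude e = 10, c = [4, 12, 0, 10, 11].

Step 1: column multipliers v_i = (∏_{j≠i}(α_i − α_j))^{−1} mod 13.
  i = 1 (α = 6): (6−7)(6−12)(6−10)(6−2) = (−1)·(−6)·(−4)·4 = −96 ≡ 8, so v_1 = 8^{−1} = 5 (mod 13).
  i = 2 (α = 7): (7−6)(7−12)(7−10)(7−2) = 1·(−5)·(−3)·5 = 75 ≡ 10, so v_2 = 10^{−1} = 4 (mod 13).
  i = 3 (α = 12): (12−6)(12−7)(12−10)(12−2) = 6·5·2·10 = 600 ≡ 2, so v_3 = 2^{−1} = 7 (mod 13).
  i = 4 (α = 10): (10−6)(10−7)(10−12)(10−2) = 4·3·(−2)·8 = −192 ≡ 3, so v_4 = 3^{−1} = 9 (mod 13).
  i = 5 (α = 2): (2−6)(2−7)(2−12)(2−10) = (−4)·(−5)·(−10)·(−8) = 1600 ≡ 1, so v_5 = 1^{−1} = 1 (mod 13).
  v = [5, 4, 7, 9, 1].
Step 2: syndromes of r = [4, 12, 0, 10, 8] (all sums mod 13).
  S_0 = Σ v_i r_i = 5·4 + 4·12 + 7·0 + 9·10 + 1·8 = 166 ≡ 10.
  S_1 = Σ v_i α_i r_i = 5·6·4 + 4·7·12 + 7·12·0 + 9·10·10 + 1·2·8 = 1372 ≡ 7.
  α_i^2 mod 13 = [10, 10, 1, 9, 4].
  S_2 = Σ v_i α_i^2 r_i = 5·10·4 + 4·10·12 + 7·1·0 + 9·9·10 + 1·4·8 = 1522 ≡ 1.
  S = (10, 7, 1) ≠ 0, so r is not a codeword (an error is present).
Step 3: locate the error. For a single error e at position i, S_ℓ = v_i·e·α_i^ℓ, so α_err = S_1/S_0.
  S_0^{−1} = 10^{−1} = 4 (mod 13), so α_err = 7·4 = 28 ≡ 2 = α_5. Error position i = 5.
  Consistency check: S_2/S_1 = 1·2 = 2 ≡ 2 = α_err ✓ (single-error assumption holds).
Step 4: error magnitude e = S_0/v_5 = S_0·∏_{j≠5}(α_5 − α_j) = 10·1 = 10 ≡ 10 (mod 13).
Step 5: correct position 5: c_5 = r_5 − e = 8 − 10 ≡ 11 (mod 13). Hence c = [4, 12, 0, 10, 11].
  Check: interpolating c through the α_i gives m(x) = 8 + 8·x (degree < 2) with m(α_i) = c_i for every i, so c is indeed a codeword.


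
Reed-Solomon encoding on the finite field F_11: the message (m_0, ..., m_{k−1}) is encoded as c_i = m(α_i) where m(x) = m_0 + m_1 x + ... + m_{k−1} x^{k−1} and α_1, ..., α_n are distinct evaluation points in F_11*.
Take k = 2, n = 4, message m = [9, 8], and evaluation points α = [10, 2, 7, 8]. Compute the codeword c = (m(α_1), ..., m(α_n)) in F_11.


c = [1, 3, 10, 7]

Message polynomial: m(x) = 9 + 8·x (mod 11).
For each evaluation point α_i, compute m(α_i) mod 11:
  α_1 = 10: Horner steps 8 → 1, so m(10) = 1.
  α_2 = 2: Horner steps 8 → 3, so m(2) = 3.
  α_3 = 7: Horner steps 8 → 10, so m(7) = 10.
  α_4 = 8: Horner steps 8 → 7, so m(8) = 7.
Codeword c = [1, 3, 10, 7] ∈ F_11^4.


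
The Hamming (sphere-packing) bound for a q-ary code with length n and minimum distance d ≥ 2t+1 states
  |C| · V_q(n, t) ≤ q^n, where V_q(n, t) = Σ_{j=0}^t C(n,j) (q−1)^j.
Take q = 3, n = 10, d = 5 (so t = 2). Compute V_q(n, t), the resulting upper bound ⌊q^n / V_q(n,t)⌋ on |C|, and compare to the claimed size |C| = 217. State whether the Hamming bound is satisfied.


V_q(n, t) = 201, q^n = 59049, Hamming bound = 293, |C| = 217 ≤ bound (satisfied).

Step 1: Compute V_q(n, t) = Σ_{j=0}^2 C(n, j) (q−1)^j.
  j = 0: C(10,0)·(2)^0 = 1·1 = 1.
  j = 1: C(10,1)·(2)^1 = 10·2 = 20.
  j = 2: C(10,2)·(2)^2 = 45·4 = 180.
  V_q(n, t) = 1 + 20 + 180 = 201.
Step 2: q^n = 3^10 = 59049.
Step 3: Hamming bound ⌊q^n / V_q(n,t)⌋ = ⌊59049/201⌋ = 293.
Step 4: Compare |C| = 217 to 293: satisfied.
The claimed |C| lies below the Hamming bound.


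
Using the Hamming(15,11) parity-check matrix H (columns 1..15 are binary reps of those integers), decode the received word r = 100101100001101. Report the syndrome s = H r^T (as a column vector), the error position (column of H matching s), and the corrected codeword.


s = (1, 0, 1, 0)^T, error position = 10, corrected codeword c = 100101100101101

Compute s = H r^T mod 2 one row at a time:
  s_1 = 0 + 0 + 0 + 0 + 1 + 1 + 0 + 1 = 3 ≡ 1 (mod 2).
  s_2 = 1 + 0 + 1 + 1 + 1 + 1 + 0 + 1 = 6 ≡ 0 (mod 2).
  s_3 = 0 + 0 + 1 + 1 + 0 + 0 + 0 + 1 = 3 ≡ 1 (mod 2).
  s_4 = 1 + 0 + 0 + 1 + 0 + 0 + 1 + 1 = 4 ≡ 0 (mod 2).
s = (1, 0, 1, 0)^T — this equals column 10 of H (binary 1010), so error is at position 10.
Correct: flip bit 10 of r = 100101100001101 to get c = 100101100101101.


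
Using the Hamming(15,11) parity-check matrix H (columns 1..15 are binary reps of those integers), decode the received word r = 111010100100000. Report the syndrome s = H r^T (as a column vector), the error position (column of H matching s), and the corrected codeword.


s = (1, 0, 0, 0)^T, error position = 8, corrected codeword c = 111010110100000

Compute s = H r^T mod 2 one row at a time:
  s_1 = 0 + 0 + 1 + 0 + 0 + 0 + 0 + 0 = 1 ≡ 1 (mod 2).
  s_2 = 0 + 1 + 0 + 1 + 0 + 0 + 0 + 0 = 2 ≡ 0 (mod 2).
  s_3 = 1 + 1 + 0 + 1 + 1 + 0 + 0 + 0 = 4 ≡ 0 (mod 2).
  s_4 = 1 + 1 + 1 + 1 + 0 + 0 + 0 + 0 = 4 ≡ 0 (mod 2).
s = (1, 0, 0, 0)^T — this equals column 8 of H (binary 1000), so error is at position 8.
Correct: flip bit 8 of r = 111010100100000 to get c = 111010110100000.


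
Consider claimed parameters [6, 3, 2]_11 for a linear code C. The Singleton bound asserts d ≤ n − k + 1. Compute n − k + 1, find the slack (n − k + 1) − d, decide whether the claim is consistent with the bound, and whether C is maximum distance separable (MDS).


Singleton RHS = n − k + 1 = 4, slack = 2, bound satisfied, not MDS.

Singleton bound: d ≤ n − k + 1.
Here n = 6, k = 3, so n − k + 1 = 4.
Given d = 2, check d ≤ 4: YES.
Slack = (n − k + 1) − d = 2.
The code is NOT MDS (slack = 2 > 0).
Description: the claimed parameters are [6, 3, 2]_11; such a code would be non-MDS.


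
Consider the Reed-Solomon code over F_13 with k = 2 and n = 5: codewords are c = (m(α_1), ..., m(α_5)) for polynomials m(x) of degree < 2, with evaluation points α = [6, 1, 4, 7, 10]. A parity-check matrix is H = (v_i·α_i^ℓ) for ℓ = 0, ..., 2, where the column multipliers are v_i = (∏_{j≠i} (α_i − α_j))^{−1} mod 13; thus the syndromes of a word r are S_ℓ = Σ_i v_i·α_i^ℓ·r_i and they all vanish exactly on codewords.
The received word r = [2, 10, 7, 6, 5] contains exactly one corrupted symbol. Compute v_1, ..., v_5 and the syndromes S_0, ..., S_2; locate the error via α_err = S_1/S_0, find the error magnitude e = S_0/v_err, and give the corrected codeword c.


S = (7, 7, 7), error at position 2, error magnitude e = 2, c = [2, 8, 7, 6, 5].

Step 1: column multipliers v_i = (∏_{j≠i}(α_i − α_j))^{−1} mod 13.
  i = 1 (α = 6): (6−1)(6−4)(6−7)(6−10) = 5·2·(−1)·(−4) = 40 ≡ 1, so v_1 = 1^{−1} = 1 (mod 13).
  i = 2 (α = 1): (1−6)(1−4)(1−7)(1−10) = (−5)·(−3)·(−6)·(−9) = 810 ≡ 4, so v_2 = 4^{−1} = 10 (mod 13).
  i = 3 (α = 4): (4−6)(4−1)(4−7)(4−10) = (−2)·3·(−3)·(−6) = −108 ≡ 9, so v_3 = 9^{−1} = 3 (mod 13).
  i = 4 (α = 7): (7−6)(7−1)(7−4)(7−10) = 1·6·3·(−3) = −54 ≡ 11, so v_4 = 11^{−1} = 6 (mod 13).
  i = 5 (α = 10): (10−6)(10−1)(10−4)(10−7) = 4·9·6·3 = 648 ≡ 11, so v_5 = 11^{−1} = 6 (mod 13).
  v = [1, 10, 3, 6, 6].
Step 2: syndromes of r = [2, 10, 7, 6, 5] (all sums mod 13).
  S_0 = Σ v_i r_i = 1·2 + 10·10 + 3·7 + 6·6 + 6·5 = 189 ≡ 7.
  S_1 = Σ v_i α_i r_i = 1·6·2 + 10·1·10 + 3·4·7 + 6·7·6 + 6·10·5 = 748 ≡ 7.
  α_i^2 mod 13 = [10, 1, 3, 10, 9].
  S_2 = Σ v_i α_i^2 r_i = 1·10·2 + 10·1·10 + 3·3·7 + 6·10·6 + 6·9·5 = 813 ≡ 7.
  S = (7, 7, 7) ≠ 0, so r is not a codeword (an error is present).
Step 3: locate the error. For a single error e at position i, S_ℓ = v_i·e·α_i^ℓ, so α_err = S_1/S_0.
  S_0^{−1} = 7^{−1} = 2 (mod 13), so α_err = 7·2 = 14 ≡ 1 = α_2. Error position i = 2.
  Consistency check: S_2/S_1 = 7·2 = 14 ≡ 1 = α_err ✓ (single-error assumption holds).
Step 4: error magnitude e = S_0/v_2 = S_0·∏_{j≠2}(α_2 − α_j) = 7·4 = 28 ≡ 2 (mod 13).
Step 5: correct position 2: c_2 = r_2 − e = 10 − 2 ≡ 8 (mod 13). Hence c = [2, 8, 7, 6, 5].
  Check: interpolating c through the α_i gives m(x) = 4 + 4·x (degree < 2) with m(α_i) = c_i for every i, so c is indeed a codeword.


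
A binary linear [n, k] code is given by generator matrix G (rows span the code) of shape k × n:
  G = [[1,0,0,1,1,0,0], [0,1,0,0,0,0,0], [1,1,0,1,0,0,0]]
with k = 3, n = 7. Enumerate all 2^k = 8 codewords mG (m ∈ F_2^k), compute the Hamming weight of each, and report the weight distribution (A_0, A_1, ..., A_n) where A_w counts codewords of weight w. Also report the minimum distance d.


Weight distribution: A_0 = 1, A_1 = 2, A_2 = 2, A_3 = 2, A_4 = 1. Minimum distance d = 1.

Enumerate all 2^3 = 8 messages m ∈ F_2^3.
For each, compute codeword c = mG in F_2^7, then tally its weight.
  m = 000 → c = 0000000, weight = 0.
  m = 100 → c = 1001100, weight = 3.
  m = 010 → c = 0100000, weight = 1.
  m = 110 → c = 1101100, weight = 4.
  m = 001 → c = 1101000, weight = 3.
  m = 101 → c = 0100100, weight = 2.
  m = 011 → c = 1001000, weight = 2.
  m = 111 → c = 0000100, weight = 1.
Tally weights:
  weight 0: 1 codewords.
  weight 1: 2 codewords.
  weight 2: 2 codewords.
  weight 3: 2 codewords.
  weight 4: 1 codewords.
Minimum distance d = smallest w > 0 with A_w > 0 = 1.
Sanity: Σ A_w = 8 = 2^3 = 8 ✓.


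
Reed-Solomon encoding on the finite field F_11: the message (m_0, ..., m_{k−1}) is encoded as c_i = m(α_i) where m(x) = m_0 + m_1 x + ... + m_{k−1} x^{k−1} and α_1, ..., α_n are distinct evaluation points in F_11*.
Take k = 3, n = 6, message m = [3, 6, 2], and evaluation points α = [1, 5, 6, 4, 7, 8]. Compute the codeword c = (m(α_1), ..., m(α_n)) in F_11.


c = [0, 6, 1, 4, 0, 3]

Message polynomial: m(x) = 3 + 6·x + 2·x^2 (mod 11).
For each evaluation point α_i, compute m(α_i) mod 11:
  α_1 = 1: Horner steps 2 → 8 → 0, so m(1) = 0.
  α_2 = 5: Horner steps 2 → 5 → 6, so m(5) = 6.
  α_3 = 6: Horner steps 2 → 7 → 1, so m(6) = 1.
  α_4 = 4: Horner steps 2 → 3 → 4, so m(4) = 4.
  α_5 = 7: Horner steps 2 → 9 → 0, so m(7) = 0.
  α_6 = 8: Horner steps 2 → 0 → 3, so m(8) = 3.
Codeword c = [0, 6, 1, 4, 0, 3] ∈ F_11^6.


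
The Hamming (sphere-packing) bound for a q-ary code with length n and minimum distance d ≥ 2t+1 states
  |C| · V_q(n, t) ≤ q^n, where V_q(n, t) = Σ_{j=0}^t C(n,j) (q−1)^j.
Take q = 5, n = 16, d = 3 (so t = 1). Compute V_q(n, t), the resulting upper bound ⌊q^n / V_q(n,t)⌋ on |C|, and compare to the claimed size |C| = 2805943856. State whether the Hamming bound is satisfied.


V_q(n, t) = 65, q^n = 152587890625, Hamming bound = 2347506009, |C| = 2805943856 > bound (violated).

Step 1: Compute V_q(n, t) = Σ_{j=0}^1 C(n, j) (q−1)^j.
  j = 0: C(16,0)·(4)^0 = 1·1 = 1.
  j = 1: C(16,1)·(4)^1 = 16·4 = 64.
  V_q(n, t) = 1 + 64 = 65.
Step 2: q^n = 5^16 = 152587890625.
Step 3: Hamming bound ⌊q^n / V_q(n,t)⌋ = ⌊152587890625/65⌋ = 2347506009.
Step 4: Compare |C| = 2805943856 to 2347506009: violated.
The claimed |C| lies above the Hamming bound, so no 5-ary code of length 16 with d ≥ 3 can have 2805943856 codewords.


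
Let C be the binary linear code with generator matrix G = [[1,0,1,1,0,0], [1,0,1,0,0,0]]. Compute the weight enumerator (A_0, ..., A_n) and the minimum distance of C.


Weight distribution: A_0 = 1, A_1 = 1, A_2 = 1, A_3 = 1. Minimum distance d = 1.

Enumerate all 2^2 = 4 messages m ∈ F_2^2.
For each, compute codeword c = mG in F_2^6, then tally its weight.
  m = 00 → c = 000000, weight = 0.
  m = 10 → c = 101100, weight = 3.
  m = 01 → c = 101000, weight = 2.
  m = 11 → c = 000100, weight = 1.
Tally weights:
  weight 0: 1 codewords.
  weight 1: 1 codewords.
  weight 2: 1 codewords.
  weight 3: 1 codewords.
Minimum distance d = smallest w > 0 with A_w > 0 = 1.
Sanity: Σ A_w = 4 = 2^2 = 4 ✓.


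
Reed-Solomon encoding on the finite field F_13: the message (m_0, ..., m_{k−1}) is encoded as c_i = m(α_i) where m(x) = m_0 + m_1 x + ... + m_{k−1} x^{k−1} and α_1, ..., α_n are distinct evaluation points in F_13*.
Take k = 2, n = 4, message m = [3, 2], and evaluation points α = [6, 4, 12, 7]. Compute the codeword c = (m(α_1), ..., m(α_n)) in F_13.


c = [2, 11, 1, 4]

Message polynomial: m(x) = 3 + 2·x (mod 13).
For each evaluation point α_i, compute m(α_i) mod 13:
  α_1 = 6: Horner steps 2 → 2, so m(6) = 2.
  α_2 = 4: Horner steps 2 → 11, so m(4) = 11.
  α_3 = 12: Horner steps 2 → 1, so m(12) = 1.
  α_4 = 7: Horner steps 2 → 4, so m(7) = 4.
Codeword c = [2, 11, 1, 4] ∈ F_13^4.


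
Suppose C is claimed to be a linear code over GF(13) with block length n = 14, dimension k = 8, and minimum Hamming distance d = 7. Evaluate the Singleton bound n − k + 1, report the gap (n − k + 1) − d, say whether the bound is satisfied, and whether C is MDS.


Singleton RHS = n − k + 1 = 7, slack = 0, bound satisfied, MDS.

Singleton bound: d ≤ n − k + 1.
Here n = 14, k = 8, so n − k + 1 = 7.
Given d = 7, check d ≤ 7: YES.
Slack = (n − k + 1) − d = 0.
The code is MDS (slack = 0).
Description: the claimed parameters are [14, 8, 7]_13; such a code would be MDS (meets Singleton bound).


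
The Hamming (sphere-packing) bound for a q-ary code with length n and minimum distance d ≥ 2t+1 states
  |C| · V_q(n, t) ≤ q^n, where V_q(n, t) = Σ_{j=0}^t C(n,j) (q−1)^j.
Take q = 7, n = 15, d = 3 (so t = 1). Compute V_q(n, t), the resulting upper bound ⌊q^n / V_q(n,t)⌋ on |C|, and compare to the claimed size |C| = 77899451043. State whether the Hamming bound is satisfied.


V_q(n, t) = 91, q^n = 4747561509943, Hamming bound = 52171005603, |C| = 77899451043 > bound (violated).

Step 1: Compute V_q(n, t) = Σ_{j=0}^1 C(n, j) (q−1)^j.
  j = 0: C(15,0)·(6)^0 = 1·1 = 1.
  j = 1: C(15,1)·(6)^1 = 15·6 = 90.
  V_q(n, t) = 1 + 90 = 91.
Step 2: q^n = 7^15 = 4747561509943.
Step 3: Hamming bound ⌊q^n / V_q(n,t)⌋ = ⌊4747561509943/91⌋ = 52171005603.
Step 4: Compare |C| = 77899451043 to 52171005603: violated.
The claimed |C| lies above the Hamming bound, so no 7-ary code of length 15 with d ≥ 3 can have 77899451043 codewords.
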